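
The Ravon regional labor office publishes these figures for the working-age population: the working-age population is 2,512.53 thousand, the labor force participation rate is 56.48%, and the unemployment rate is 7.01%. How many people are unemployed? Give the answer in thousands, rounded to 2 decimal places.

About 99.48 thousand are unemployed.

Labor force = 0.5648 × 2,512.53 = 1,419.08 thousand.
Unemployed = 0.0701 × 1,419.08 ≈ 99.48 thousand.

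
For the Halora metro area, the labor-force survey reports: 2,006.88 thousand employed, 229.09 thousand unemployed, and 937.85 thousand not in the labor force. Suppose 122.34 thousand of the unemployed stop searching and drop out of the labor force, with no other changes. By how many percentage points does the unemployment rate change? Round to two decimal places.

The unemployment rate changes by −5.20 percentage points.

Initially, labor force = 2,006.88 + 229.09 = 2,235.97 thousand, so u = 229.09/2,235.97 = 10.25%.
After the change, unemployed and labor force both fall by 122.34 → E = 2,006.88, U = 106.75, labor force = 2,113.63 thousand.
New unemployment rate = 106.75 / 2,113.63 = 5.05%.
Change = 5.05% − 10.25% = −5.20 percentage points.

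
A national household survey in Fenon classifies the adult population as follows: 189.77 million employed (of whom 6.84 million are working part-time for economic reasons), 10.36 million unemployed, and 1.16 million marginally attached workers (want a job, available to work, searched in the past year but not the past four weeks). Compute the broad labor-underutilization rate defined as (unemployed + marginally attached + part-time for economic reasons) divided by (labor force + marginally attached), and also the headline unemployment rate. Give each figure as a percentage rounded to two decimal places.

Labor force = 189.77 + 10.36 = 200.13 million.
Numerator = 10.36 + 1.16 + 6.84 = 18.36 million.
Denominator = 200.13 + 1.16 = 201.29 million.
Broad rate = 18.36 / 201.29 = 9.12%.
Headline unemployment rate = 10.36 / 200.13 = 5.18%.

Broad underutilization rate ≈ 9.12%; headline unemployment rate ≈ 5.18%.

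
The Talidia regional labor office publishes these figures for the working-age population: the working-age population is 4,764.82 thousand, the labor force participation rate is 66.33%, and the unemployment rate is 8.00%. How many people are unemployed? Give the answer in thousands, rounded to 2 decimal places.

About 252.84 thousand are unemployed.

Labor force = 0.6633 × 4,764.82 = 3,160.51 thousand.
Unemployed = 0.0800 × 3,160.51 ≈ 252.84 thousand.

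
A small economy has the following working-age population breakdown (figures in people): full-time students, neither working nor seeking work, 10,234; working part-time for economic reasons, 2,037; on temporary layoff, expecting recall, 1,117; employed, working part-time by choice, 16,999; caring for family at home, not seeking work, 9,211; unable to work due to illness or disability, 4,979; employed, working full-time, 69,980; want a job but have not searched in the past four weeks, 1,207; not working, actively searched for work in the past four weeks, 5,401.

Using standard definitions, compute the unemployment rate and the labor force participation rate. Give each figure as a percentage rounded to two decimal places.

Unemployment rate ≈ 6.82%; labor force participation rate ≈ 78.85%.

Employed = 2,037 + 16,999 + 69,980 = 89,016 (anyone who worked, including part-time for economic reasons, counts as employed).
Unemployed = 1,117 + 5,401 = 6,518 (jobless and actively searching, or on temporary layoff).
Labor force = 89,016 + 6,518 = 95,534.
Not in labor force = 10,234 + 9,211 + 4,979 + 1,207 = 25,631 (those not working and not actively searching are outside the labor force — including those who want a job but have given up searching).
Civilian working-age population = 95,534 + 25,631 = 121,165.
Unemployment rate = 6,518 / 95,534 = 6.82%.
Labor force participation rate = 95,534 / 121,165 = 78.85%.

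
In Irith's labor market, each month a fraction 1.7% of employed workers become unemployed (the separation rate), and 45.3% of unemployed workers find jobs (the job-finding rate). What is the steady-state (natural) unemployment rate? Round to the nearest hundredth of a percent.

At steady state the flows balance: s·E = f·U, so U/(E+U) = s/(s+f).
u* = 1.7 / (1.7 + 45.3) = 1.7 / 47.00 = 3.62%.

Steady-state unemployment rate ≈ 3.62%.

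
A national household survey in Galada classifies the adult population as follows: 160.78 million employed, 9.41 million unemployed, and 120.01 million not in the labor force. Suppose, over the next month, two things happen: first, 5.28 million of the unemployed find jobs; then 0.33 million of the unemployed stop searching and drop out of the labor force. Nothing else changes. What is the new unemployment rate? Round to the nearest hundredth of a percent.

Initially, labor force = 160.78 + 9.41 = 170.19 million, so u = 9.41/170.19 = 5.53%.
After the first change, unemployed falls and employed rises by 5.28; labor force unchanged → E = 166.06, U = 4.13, labor force = 170.19 million.
After the second change, unemployed and labor force both fall by 0.33 → E = 166.06, U = 3.80, labor force = 169.86 million.
New unemployment rate = 3.80 / 169.86 = 2.24%.

New unemployment rate ≈ 2.24%.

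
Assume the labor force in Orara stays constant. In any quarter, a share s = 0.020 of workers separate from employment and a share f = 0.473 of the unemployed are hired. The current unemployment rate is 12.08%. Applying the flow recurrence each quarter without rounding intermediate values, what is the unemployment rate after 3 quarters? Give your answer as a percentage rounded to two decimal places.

With a fixed labor force, u_{t+1} = u_t + s·(1−u_t) − f·u_t = u_t·(1−s−f) + s.
Here 1−s−f = 0.507 and s = 0.020.
u_1 = 0.120800 × 0.507 + 0.020 = 0.081246.
u_2 = 0.081246 × 0.507 + 0.020 = 0.061192.
u_3 = 0.061192 × 0.507 + 0.020 = 0.051024.

Unemployment rate after three quarters ≈ 5.10%.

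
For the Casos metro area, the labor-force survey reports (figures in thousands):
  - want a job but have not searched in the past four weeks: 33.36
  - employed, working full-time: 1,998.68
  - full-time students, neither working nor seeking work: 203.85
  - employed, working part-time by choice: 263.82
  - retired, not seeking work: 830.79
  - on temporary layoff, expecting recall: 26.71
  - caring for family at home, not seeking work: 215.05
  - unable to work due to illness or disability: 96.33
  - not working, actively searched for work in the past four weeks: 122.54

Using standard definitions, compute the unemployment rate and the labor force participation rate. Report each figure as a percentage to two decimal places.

Unemployment rate ≈ 6.19%; labor force participation rate ≈ 63.62%.

Employed = 1,998.68 + 263.82 = 2,262.50 thousand.
Unemployed = 26.71 + 122.54 = 149.25 thousand (jobless and actively searching, or on temporary layoff).
Labor force = 2,262.50 + 149.25 = 2,411.75 thousand.
Not in labor force = 33.36 + 203.85 + 830.79 + 215.05 + 96.33 = 1,379.38 thousand (those not working and not actively searching are outside the labor force — including those who want a job but have given up searching).
Civilian working-age population = 2,411.75 + 1,379.38 = 3,791.13 thousand.
Unemployment rate = 149.25 / 2,411.75 = 6.19%.
Labor force participation rate = 2,411.75 / 3,791.13 = 63.62%.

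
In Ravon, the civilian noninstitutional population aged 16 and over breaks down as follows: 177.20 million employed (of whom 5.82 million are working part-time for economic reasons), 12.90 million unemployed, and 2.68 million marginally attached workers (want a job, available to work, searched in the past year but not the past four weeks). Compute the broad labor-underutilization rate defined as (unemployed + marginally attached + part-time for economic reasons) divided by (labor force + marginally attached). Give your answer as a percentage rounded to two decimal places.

Broad underutilization rate ≈ 11.10%.

Labor force = 177.20 + 12.90 = 190.10 million.
Numerator = 12.90 + 2.68 + 5.82 = 21.40 million.
Denominator = 190.10 + 2.68 = 192.78 million.
Broad rate = 21.40 / 192.78 = 11.10%.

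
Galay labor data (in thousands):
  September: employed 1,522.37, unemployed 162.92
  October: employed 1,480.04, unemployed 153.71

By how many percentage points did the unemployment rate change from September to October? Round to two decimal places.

The unemployment rate changed by −0.26 percentage points.

September: labor force = 1,522.37 + 162.92 = 1,685.29; u = 162.92/1,685.29 = 9.67%.
October: labor force = 1,480.04 + 153.71 = 1,633.75; u = 153.71/1,633.75 = 9.41%.
Change = 9.41% − 9.67% = −0.26 pp.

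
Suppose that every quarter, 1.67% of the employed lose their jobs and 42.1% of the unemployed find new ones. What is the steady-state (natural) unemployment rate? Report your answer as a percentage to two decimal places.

At steady state the flows balance: s·E = f·U, so U/(E+U) = s/(s+f).
u* = 1.67 / (1.67 + 42.1) = 1.67 / 43.77 = 3.82%.

Steady-state unemployment rate ≈ 3.82%.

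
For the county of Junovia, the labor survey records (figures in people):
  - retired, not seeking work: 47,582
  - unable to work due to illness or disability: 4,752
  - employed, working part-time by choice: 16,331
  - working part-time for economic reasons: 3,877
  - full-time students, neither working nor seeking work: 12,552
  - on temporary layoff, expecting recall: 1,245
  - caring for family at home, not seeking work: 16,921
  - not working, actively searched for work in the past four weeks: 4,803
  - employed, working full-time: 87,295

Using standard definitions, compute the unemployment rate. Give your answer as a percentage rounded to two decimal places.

Employed = 16,331 + 3,877 + 87,295 = 107,503 (anyone who worked, including part-time for economic reasons, counts as employed).
Unemployed = 1,245 + 4,803 = 6,048 (jobless and actively searching, or on temporary layoff).
Labor force = 107,503 + 6,048 = 113,551.
Unemployment rate = 6,048 / 113,551 = 5.33%.

Unemployment rate ≈ 5.33%.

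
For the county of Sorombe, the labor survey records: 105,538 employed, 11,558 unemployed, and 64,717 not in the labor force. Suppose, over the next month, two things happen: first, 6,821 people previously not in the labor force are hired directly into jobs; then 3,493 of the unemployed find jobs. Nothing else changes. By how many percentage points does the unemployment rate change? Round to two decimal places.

Initially, labor force = 105,538 + 11,558 = 117,096, so u = 11,558/117,096 = 9.87%.
After the first change, employed and labor force both rise by 6,821; unemployed unchanged → E = 112,359, U = 11,558, labor force = 123,917.
After the second change, unemployed falls and employed rises by 3,493; labor force unchanged → E = 115,852, U = 8,065, labor force = 123,917.
New unemployment rate = 8,065 / 123,917 = 6.51%.
Change = 6.51% − 9.87% = −3.36 percentage points.

The unemployment rate changes by −3.36 percentage points.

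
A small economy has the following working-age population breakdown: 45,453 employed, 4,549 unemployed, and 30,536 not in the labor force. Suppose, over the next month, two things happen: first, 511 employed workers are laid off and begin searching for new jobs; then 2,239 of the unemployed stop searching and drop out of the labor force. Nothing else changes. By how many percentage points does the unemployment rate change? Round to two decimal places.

The unemployment rate changes by −3.19 percentage points.

Initially, labor force = 45,453 + 4,549 = 50,002, so u = 4,549/50,002 = 9.10%.
After the first change, employed falls and unemployed rises by 511; labor force unchanged → E = 44,942, U = 5,060, labor force = 50,002.
After the second change, unemployed and labor force both fall by 2,239 → E = 44,942, U = 2,821, labor force = 47,763.
New unemployment rate = 2,821 / 47,763 = 5.91%.
Change = 5.91% − 9.10% = −3.19 percentage points.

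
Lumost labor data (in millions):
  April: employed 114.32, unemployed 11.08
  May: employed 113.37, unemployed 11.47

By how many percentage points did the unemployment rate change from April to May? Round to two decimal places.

April: labor force = 114.32 + 11.08 = 125.40; u = 11.08/125.40 = 8.84%.
May: labor force = 113.37 + 11.47 = 124.84; u = 11.47/124.84 = 9.19%.
Change = 9.19% − 8.84% = +0.35 pp.

The unemployment rate changed by +0.35 percentage points.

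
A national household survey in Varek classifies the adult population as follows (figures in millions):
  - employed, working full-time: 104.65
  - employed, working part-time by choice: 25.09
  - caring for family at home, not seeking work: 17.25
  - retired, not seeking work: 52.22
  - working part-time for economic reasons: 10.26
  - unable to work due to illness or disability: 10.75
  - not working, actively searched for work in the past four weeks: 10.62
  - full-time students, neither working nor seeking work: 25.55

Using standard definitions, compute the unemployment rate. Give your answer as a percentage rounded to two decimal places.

Employed = 104.65 + 25.09 + 10.26 = 140.00 million (anyone who worked, including part-time for economic reasons, counts as employed).
Unemployed = 10.62 million.
Labor force = 140.00 + 10.62 = 150.62 million.
Unemployment rate = 10.62 / 150.62 = 7.05%.

Unemployment rate ≈ 7.05%.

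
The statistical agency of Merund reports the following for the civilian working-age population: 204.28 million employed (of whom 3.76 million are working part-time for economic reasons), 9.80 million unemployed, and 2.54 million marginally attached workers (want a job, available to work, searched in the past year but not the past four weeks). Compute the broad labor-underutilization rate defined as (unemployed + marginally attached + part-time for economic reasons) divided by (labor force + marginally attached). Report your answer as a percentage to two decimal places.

Broad underutilization rate ≈ 7.43%.

Labor force = 204.28 + 9.80 = 214.08 million.
Numerator = 9.80 + 2.54 + 3.76 = 16.10 million.
Denominator = 214.08 + 2.54 = 216.62 million.
Broad rate = 16.10 / 216.62 = 7.43%.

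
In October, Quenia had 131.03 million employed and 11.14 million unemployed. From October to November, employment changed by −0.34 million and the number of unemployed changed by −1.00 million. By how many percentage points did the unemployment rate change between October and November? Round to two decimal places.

October: labor force = 131.03 + 11.14 = 142.17; u = 11.14/142.17 = 7.84%.
November: labor force = 130.69 + 10.14 = 140.83; u = 10.14/140.83 = 7.20%.
Change = 7.20% − 7.84% = −0.64 pp.

The unemployment rate changed by −0.64 percentage points.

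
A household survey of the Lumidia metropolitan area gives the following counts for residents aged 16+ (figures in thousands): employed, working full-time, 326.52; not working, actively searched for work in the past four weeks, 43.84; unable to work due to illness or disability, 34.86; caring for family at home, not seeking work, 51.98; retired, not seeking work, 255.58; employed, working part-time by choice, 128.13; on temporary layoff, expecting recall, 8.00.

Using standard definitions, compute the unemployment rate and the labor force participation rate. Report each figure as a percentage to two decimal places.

Employed = 326.52 + 128.13 = 454.65 thousand.
Unemployed = 43.84 + 8.00 = 51.84 thousand (jobless and actively searching, or on temporary layoff).
Labor force = 454.65 + 51.84 = 506.49 thousand.
Not in labor force = 34.86 + 51.98 + 255.58 = 342.42 thousand (those not working and not actively searching are outside the labor force).
Civilian working-age population = 506.49 + 342.42 = 848.91 thousand.
Unemployment rate = 51.84 / 506.49 = 10.24%.
Labor force participation rate = 506.49 / 848.91 = 59.66%.

Unemployment rate ≈ 10.24%; labor force participation rate ≈ 59.66%.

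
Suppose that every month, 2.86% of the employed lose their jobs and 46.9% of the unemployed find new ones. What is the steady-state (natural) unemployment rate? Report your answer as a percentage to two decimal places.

At steady state the flows balance: s·E = f·U, so U/(E+U) = s/(s+f).
u* = 2.86 / (2.86 + 46.9) = 2.86 / 49.76 = 5.75%.

Steady-state unemployment rate ≈ 5.75%.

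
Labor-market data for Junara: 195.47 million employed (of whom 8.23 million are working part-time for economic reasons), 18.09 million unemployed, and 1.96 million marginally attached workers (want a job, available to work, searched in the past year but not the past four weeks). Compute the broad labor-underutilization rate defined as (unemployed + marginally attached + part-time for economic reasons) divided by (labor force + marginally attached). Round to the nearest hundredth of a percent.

Labor force = 195.47 + 18.09 = 213.56 million.
Numerator = 18.09 + 1.96 + 8.23 = 28.28 million.
Denominator = 213.56 + 1.96 = 215.52 million.
Broad rate = 28.28 / 215.52 = 13.12%.

Broad underutilization rate ≈ 13.12%.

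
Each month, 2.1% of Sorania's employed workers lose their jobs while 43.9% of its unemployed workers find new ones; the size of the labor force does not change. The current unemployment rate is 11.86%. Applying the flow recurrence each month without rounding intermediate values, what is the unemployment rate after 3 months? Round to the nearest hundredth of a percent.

With a fixed labor force, u_{t+1} = u_t + s·(1−u_t) − f·u_t = u_t·(1−s−f) + s.
Here 1−s−f = 0.540 and s = 0.021.
u_1 = 0.118600 × 0.540 + 0.021 = 0.085044.
u_2 = 0.085044 × 0.540 + 0.021 = 0.066924.
u_3 = 0.066924 × 0.540 + 0.021 = 0.057139.

Unemployment rate after three months ≈ 5.71%.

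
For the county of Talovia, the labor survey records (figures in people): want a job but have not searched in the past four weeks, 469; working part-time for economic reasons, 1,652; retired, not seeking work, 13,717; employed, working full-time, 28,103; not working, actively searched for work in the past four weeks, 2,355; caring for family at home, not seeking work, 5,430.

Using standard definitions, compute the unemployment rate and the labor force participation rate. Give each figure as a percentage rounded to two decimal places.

Unemployment rate ≈ 7.33%; labor force participation rate ≈ 62.08%.

Employed = 1,652 + 28,103 = 29,755 (anyone who worked, including part-time for economic reasons, counts as employed).
Unemployed = 2,355.
Labor force = 29,755 + 2,355 = 32,110.
Not in labor force = 469 + 13,717 + 5,430 = 19,616 (those not working and not actively searching are outside the labor force — including those who want a job but have given up searching).
Civilian working-age population = 32,110 + 19,616 = 51,726.
Unemployment rate = 2,355 / 32,110 = 7.33%.
Labor force participation rate = 32,110 / 51,726 = 62.08%.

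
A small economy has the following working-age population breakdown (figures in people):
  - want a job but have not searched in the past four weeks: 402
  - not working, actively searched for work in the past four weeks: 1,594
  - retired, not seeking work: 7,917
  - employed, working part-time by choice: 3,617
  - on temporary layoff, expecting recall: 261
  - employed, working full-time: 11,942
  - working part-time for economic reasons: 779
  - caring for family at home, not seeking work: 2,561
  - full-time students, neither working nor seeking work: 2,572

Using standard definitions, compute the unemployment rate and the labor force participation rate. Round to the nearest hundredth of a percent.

Unemployment rate ≈ 10.20%; labor force participation rate ≈ 57.49%.

Employed = 3,617 + 11,942 + 779 = 16,338 (anyone who worked, including part-time for economic reasons, counts as employed).
Unemployed = 1,594 + 261 = 1,855 (jobless and actively searching, or on temporary layoff).
Labor force = 16,338 + 1,855 = 18,193.
Not in labor force = 402 + 7,917 + 2,561 + 2,572 = 13,452 (those not working and not actively searching are outside the labor force — including those who want a job but have given up searching).
Civilian working-age population = 18,193 + 13,452 = 31,645.
Unemployment rate = 1,855 / 18,193 = 10.20%.
Labor force participation rate = 18,193 / 31,645 = 57.49%.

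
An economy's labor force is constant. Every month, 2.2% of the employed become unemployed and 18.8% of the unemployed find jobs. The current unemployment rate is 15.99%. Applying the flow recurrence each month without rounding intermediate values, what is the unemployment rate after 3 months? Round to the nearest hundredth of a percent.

Unemployment rate after three months ≈ 13.19%.

With a fixed labor force, u_{t+1} = u_t + s·(1−u_t) − f·u_t = u_t·(1−s−f) + s.
Here 1−s−f = 0.790 and s = 0.022.
u_1 = 0.159900 × 0.790 + 0.022 = 0.148321.
u_2 = 0.148321 × 0.790 + 0.022 = 0.139174.
u_3 = 0.139174 × 0.790 + 0.022 = 0.131947.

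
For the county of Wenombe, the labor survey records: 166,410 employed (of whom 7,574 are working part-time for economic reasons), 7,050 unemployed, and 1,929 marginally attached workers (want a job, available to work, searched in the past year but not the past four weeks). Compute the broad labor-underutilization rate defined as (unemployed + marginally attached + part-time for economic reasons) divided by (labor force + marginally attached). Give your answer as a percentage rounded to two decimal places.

Labor force = 166,410 + 7,050 = 173,460.
Numerator = 7,050 + 1,929 + 7,574 = 16,553.
Denominator = 173,460 + 1,929 = 175,389.
Broad rate = 16,553 / 175,389 = 9.44%.

Broad underutilization rate ≈ 9.44%.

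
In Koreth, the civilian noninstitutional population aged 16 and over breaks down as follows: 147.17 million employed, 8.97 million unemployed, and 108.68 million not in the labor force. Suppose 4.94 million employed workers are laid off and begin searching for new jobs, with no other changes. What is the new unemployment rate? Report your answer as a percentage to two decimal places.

New unemployment rate ≈ 8.91%.

Initially, labor force = 147.17 + 8.97 = 156.14 million, so u = 8.97/156.14 = 5.74%.
After the change, employed falls and unemployed rises by 4.94; labor force unchanged → E = 142.23, U = 13.91, labor force = 156.14 million.
New unemployment rate = 13.91 / 156.14 = 8.91%.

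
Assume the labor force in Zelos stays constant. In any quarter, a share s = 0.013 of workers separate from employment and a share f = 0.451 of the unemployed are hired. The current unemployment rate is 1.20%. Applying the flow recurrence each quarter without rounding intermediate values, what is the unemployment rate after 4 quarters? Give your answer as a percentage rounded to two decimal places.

Unemployment rate after four quarters ≈ 2.67%.

With a fixed labor force, u_{t+1} = u_t + s·(1−u_t) − f·u_t = u_t·(1−s−f) + s.
Here 1−s−f = 0.536 and s = 0.013.
u_1 = 0.012000 × 0.536 + 0.013 = 0.019432.
u_2 = 0.019432 × 0.536 + 0.013 = 0.023416.
u_3 = 0.023416 × 0.536 + 0.013 = 0.025551.
u_4 = 0.025551 × 0.536 + 0.013 = 0.026695.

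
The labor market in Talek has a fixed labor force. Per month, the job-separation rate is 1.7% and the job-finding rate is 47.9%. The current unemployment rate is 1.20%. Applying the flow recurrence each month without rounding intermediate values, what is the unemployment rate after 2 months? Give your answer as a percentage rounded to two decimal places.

With a fixed labor force, u_{t+1} = u_t + s·(1−u_t) − f·u_t = u_t·(1−s−f) + s.
Here 1−s−f = 0.504 and s = 0.017.
u_1 = 0.012000 × 0.504 + 0.017 = 0.023048.
u_2 = 0.023048 × 0.504 + 0.017 = 0.028616.

Unemployment rate after two months ≈ 2.86%.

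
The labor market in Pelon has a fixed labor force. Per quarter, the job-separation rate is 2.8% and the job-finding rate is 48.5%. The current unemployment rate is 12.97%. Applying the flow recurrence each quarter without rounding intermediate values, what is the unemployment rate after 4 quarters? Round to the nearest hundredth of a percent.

With a fixed labor force, u_{t+1} = u_t + s·(1−u_t) − f·u_t = u_t·(1−s−f) + s.
Here 1−s−f = 0.487 and s = 0.028.
u_1 = 0.129700 × 0.487 + 0.028 = 0.091164.
u_2 = 0.091164 × 0.487 + 0.028 = 0.072397.
u_3 = 0.072397 × 0.487 + 0.028 = 0.063257.
u_4 = 0.063257 × 0.487 + 0.028 = 0.058806.

Unemployment rate after four quarters ≈ 5.88%.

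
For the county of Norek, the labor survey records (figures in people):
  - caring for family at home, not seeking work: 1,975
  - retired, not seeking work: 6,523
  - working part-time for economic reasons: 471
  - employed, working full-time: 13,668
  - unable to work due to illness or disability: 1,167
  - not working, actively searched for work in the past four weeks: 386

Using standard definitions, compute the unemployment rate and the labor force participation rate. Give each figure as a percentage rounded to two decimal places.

Employed = 471 + 13,668 = 14,139 (anyone who worked, including part-time for economic reasons, counts as employed).
Unemployed = 386.
Labor force = 14,139 + 386 = 14,525.
Not in labor force = 1,975 + 6,523 + 1,167 = 9,665 (those not working and not actively searching are outside the labor force).
Civilian working-age population = 14,525 + 9,665 = 24,190.
Unemployment rate = 386 / 14,525 = 2.66%.
Labor force participation rate = 14,525 / 24,190 = 60.05%.

Unemployment rate ≈ 2.66%; labor force participation rate ≈ 60.05%.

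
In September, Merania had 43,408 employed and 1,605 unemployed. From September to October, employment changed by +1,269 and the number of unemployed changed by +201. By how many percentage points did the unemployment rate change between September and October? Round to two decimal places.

The unemployment rate changed by +0.32 percentage points.

September: labor force = 43,408 + 1,605 = 45,013; u = 1,605/45,013 = 3.57%.
October: labor force = 44,677 + 1,806 = 46,483; u = 1,806/46,483 = 3.89%.
Change = 3.89% − 3.57% = +0.32 pp.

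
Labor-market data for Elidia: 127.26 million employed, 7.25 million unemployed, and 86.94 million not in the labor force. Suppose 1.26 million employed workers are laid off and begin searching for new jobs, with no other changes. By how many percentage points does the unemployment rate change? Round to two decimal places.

The unemployment rate changes by +0.94 percentage points.

Initially, labor force = 127.26 + 7.25 = 134.51 million, so u = 7.25/134.51 = 5.39%.
After the change, employed falls and unemployed rises by 1.26; labor force unchanged → E = 126.00, U = 8.51, labor force = 134.51 million.
New unemployment rate = 8.51 / 134.51 = 6.33%.
Change = 6.33% − 5.39% = +0.94 percentage points.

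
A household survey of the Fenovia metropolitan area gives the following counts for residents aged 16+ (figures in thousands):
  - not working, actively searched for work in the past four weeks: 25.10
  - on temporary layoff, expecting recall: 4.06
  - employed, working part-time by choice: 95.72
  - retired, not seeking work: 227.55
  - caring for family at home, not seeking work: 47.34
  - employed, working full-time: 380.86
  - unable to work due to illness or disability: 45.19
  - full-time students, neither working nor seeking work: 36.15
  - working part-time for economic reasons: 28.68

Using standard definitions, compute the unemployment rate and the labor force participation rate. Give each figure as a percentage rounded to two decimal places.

Employed = 95.72 + 380.86 + 28.68 = 505.26 thousand (anyone who worked, including part-time for economic reasons, counts as employed).
Unemployed = 25.10 + 4.06 = 29.16 thousand (jobless and actively searching, or on temporary layoff).
Labor force = 505.26 + 29.16 = 534.42 thousand.
Not in labor force = 227.55 + 47.34 + 45.19 + 36.15 = 356.23 thousand (those not working and not actively searching are outside the labor force).
Civilian working-age population = 534.42 + 356.23 = 890.65 thousand.
Unemployment rate = 29.16 / 534.42 = 5.46%.
Labor force participation rate = 534.42 / 890.65 = 60.00%.

Unemployment rate ≈ 5.46%; labor force participation rate ≈ 60.00%.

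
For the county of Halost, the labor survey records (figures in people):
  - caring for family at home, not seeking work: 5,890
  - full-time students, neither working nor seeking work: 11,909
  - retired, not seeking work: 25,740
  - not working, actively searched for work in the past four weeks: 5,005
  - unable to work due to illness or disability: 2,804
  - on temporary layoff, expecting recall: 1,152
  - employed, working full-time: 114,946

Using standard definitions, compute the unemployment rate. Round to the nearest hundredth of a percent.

Unemployment rate ≈ 5.08%.

Employed = 114,946.
Unemployed = 5,005 + 1,152 = 6,157 (jobless and actively searching, or on temporary layoff).
Labor force = 114,946 + 6,157 = 121,103.
Unemployment rate = 6,157 / 121,103 = 5.08%.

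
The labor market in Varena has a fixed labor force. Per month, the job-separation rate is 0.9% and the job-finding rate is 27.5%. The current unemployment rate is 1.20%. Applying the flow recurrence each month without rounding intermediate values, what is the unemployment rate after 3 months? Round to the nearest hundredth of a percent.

Unemployment rate after three months ≈ 2.45%.

With a fixed labor force, u_{t+1} = u_t + s·(1−u_t) − f·u_t = u_t·(1−s−f) + s.
Here 1−s−f = 0.716 and s = 0.009.
u_1 = 0.012000 × 0.716 + 0.009 = 0.017592.
u_2 = 0.017592 × 0.716 + 0.009 = 0.021596.
u_3 = 0.021596 × 0.716 + 0.009 = 0.024463.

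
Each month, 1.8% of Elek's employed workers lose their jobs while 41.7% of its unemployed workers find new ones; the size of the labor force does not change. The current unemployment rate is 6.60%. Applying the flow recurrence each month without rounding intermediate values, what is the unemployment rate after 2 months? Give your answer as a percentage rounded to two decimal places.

With a fixed labor force, u_{t+1} = u_t + s·(1−u_t) − f·u_t = u_t·(1−s−f) + s.
Here 1−s−f = 0.565 and s = 0.018.
u_1 = 0.066000 × 0.565 + 0.018 = 0.055290.
u_2 = 0.055290 × 0.565 + 0.018 = 0.049239.

Unemployment rate after two months ≈ 4.92%.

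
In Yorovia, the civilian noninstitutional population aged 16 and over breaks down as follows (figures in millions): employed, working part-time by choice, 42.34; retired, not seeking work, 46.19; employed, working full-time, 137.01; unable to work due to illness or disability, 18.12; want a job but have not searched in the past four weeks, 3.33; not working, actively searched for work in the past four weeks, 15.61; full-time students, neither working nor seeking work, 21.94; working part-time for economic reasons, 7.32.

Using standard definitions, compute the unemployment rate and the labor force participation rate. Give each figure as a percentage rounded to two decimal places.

Employed = 42.34 + 137.01 + 7.32 = 186.67 million (anyone who worked, including part-time for economic reasons, counts as employed).
Unemployed = 15.61 million.
Labor force = 186.67 + 15.61 = 202.28 million.
Not in labor force = 46.19 + 18.12 + 3.33 + 21.94 = 89.58 million (those not working and not actively searching are outside the labor force — including those who want a job but have given up searching).
Civilian working-age population = 202.28 + 89.58 = 291.86 million.
Unemployment rate = 15.61 / 202.28 = 7.72%.
Labor force participation rate = 202.28 / 291.86 = 69.31%.

Unemployment rate ≈ 7.72%; labor force participation rate ≈ 69.31%.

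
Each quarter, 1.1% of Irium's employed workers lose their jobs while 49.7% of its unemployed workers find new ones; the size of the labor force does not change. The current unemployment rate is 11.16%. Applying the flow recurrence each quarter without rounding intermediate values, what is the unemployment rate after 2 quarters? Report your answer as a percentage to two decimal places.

Unemployment rate after two quarters ≈ 4.34%.

With a fixed labor force, u_{t+1} = u_t + s·(1−u_t) − f·u_t = u_t·(1−s−f) + s.
Here 1−s−f = 0.492 and s = 0.011.
u_1 = 0.111600 × 0.492 + 0.011 = 0.065907.
u_2 = 0.065907 × 0.492 + 0.011 = 0.043426.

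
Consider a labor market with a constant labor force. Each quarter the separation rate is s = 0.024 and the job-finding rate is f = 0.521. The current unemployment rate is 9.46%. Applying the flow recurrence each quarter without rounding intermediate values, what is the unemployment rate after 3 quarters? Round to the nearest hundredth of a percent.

With a fixed labor force, u_{t+1} = u_t + s·(1−u_t) − f·u_t = u_t·(1−s−f) + s.
Here 1−s−f = 0.455 and s = 0.024.
u_1 = 0.094600 × 0.455 + 0.024 = 0.067043.
u_2 = 0.067043 × 0.455 + 0.024 = 0.054505.
u_3 = 0.054505 × 0.455 + 0.024 = 0.048800.

Unemployment rate after three quarters ≈ 4.88%.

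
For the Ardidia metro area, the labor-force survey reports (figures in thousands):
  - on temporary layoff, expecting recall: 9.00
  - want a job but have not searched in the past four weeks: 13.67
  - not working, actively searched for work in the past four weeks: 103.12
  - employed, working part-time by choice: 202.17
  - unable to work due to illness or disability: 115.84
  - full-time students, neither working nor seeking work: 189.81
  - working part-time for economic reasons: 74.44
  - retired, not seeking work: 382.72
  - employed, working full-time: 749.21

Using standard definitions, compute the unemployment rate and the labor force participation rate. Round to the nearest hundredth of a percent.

Unemployment rate ≈ 9.85%; labor force participation rate ≈ 61.85%.

Employed = 202.17 + 74.44 + 749.21 = 1,025.82 thousand (anyone who worked, including part-time for economic reasons, counts as employed).
Unemployed = 9.00 + 103.12 = 112.12 thousand (jobless and actively searching, or on temporary layoff).
Labor force = 1,025.82 + 112.12 = 1,137.94 thousand.
Not in labor force = 13.67 + 115.84 + 189.81 + 382.72 = 702.04 thousand (those not working and not actively searching are outside the labor force — including those who want a job but have given up searching).
Civilian working-age population = 1,137.94 + 702.04 = 1,839.98 thousand.
Unemployment rate = 112.12 / 1,137.94 = 9.85%.
Labor force participation rate = 1,137.94 / 1,839.98 = 61.85%.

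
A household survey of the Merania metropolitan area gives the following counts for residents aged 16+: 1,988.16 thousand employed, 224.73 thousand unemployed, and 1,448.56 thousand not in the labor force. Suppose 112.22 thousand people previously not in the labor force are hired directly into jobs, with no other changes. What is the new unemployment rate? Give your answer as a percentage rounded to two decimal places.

Initially, labor force = 1,988.16 + 224.73 = 2,212.89 thousand, so u = 224.73/2,212.89 = 10.16%.
After the change, employed and labor force both rise by 112.22; unemployed unchanged → E = 2,100.38, U = 224.73, labor force = 2,325.11 thousand.
New unemployment rate = 224.73 / 2,325.11 = 9.67%.

New unemployment rate ≈ 9.67%.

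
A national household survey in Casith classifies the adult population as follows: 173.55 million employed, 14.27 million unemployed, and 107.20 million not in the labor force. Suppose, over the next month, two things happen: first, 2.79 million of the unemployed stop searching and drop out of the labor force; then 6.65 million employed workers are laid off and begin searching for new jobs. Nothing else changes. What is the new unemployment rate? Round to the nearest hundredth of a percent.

Initially, labor force = 173.55 + 14.27 = 187.82 million, so u = 14.27/187.82 = 7.60%.
After the first change, unemployed and labor force both fall by 2.79 → E = 173.55, U = 11.48, labor force = 185.03 million.
After the second change, employed falls and unemployed rises by 6.65; labor force unchanged → E = 166.90, U = 18.13, labor force = 185.03 million.
New unemployment rate = 18.13 / 185.03 = 9.80%.

New unemployment rate ≈ 9.80%.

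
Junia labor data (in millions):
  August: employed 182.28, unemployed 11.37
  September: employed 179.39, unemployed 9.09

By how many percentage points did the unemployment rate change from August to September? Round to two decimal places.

August: labor force = 182.28 + 11.37 = 193.65; u = 11.37/193.65 = 5.87%.
September: labor force = 179.39 + 9.09 = 188.48; u = 9.09/188.48 = 4.82%.
Change = 4.82% − 5.87% = −1.05 pp.

The unemployment rate changed by −1.05 percentage points.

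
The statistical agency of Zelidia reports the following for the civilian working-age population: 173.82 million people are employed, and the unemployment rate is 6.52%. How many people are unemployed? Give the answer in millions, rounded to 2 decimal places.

About 12.12 million are unemployed.

Let U be the number unemployed. The labor force is E + U, and U/(E+U) = 0.0652.
So U = 0.0652 × 173.82 / (1 − 0.0652) = 11.3331 / 0.9348 ≈ 12.12 million.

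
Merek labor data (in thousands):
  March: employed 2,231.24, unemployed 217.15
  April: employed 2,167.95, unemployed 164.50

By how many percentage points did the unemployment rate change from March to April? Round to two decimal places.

The unemployment rate changed by −1.82 percentage points.

March: labor force = 2,231.24 + 217.15 = 2,448.39; u = 217.15/2,448.39 = 8.87%.
April: labor force = 2,167.95 + 164.50 = 2,332.45; u = 164.50/2,332.45 = 7.05%.
Change = 7.05% − 8.87% = −1.82 pp.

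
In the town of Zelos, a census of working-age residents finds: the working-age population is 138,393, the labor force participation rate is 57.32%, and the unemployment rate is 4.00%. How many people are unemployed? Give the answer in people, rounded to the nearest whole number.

Labor force = 0.5732 × 138,393 = 79,327.
Unemployed = 0.0400 × 79,327 ≈ 3,173.

About 3,173 are unemployed.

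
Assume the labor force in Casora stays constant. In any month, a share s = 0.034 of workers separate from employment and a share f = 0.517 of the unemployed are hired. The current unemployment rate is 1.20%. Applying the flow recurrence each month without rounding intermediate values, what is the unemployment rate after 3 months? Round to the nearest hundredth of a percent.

With a fixed labor force, u_{t+1} = u_t + s·(1−u_t) − f·u_t = u_t·(1−s−f) + s.
Here 1−s−f = 0.449 and s = 0.034.
u_1 = 0.012000 × 0.449 + 0.034 = 0.039388.
u_2 = 0.039388 × 0.449 + 0.034 = 0.051685.
u_3 = 0.051685 × 0.449 + 0.034 = 0.057207.

Unemployment rate after three months ≈ 5.72%.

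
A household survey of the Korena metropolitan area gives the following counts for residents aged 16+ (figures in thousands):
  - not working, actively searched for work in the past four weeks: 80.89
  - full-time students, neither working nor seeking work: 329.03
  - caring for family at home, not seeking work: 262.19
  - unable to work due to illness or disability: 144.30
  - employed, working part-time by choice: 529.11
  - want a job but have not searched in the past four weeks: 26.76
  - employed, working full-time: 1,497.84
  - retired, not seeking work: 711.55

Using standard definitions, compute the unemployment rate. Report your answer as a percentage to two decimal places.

Unemployment rate ≈ 3.84%.

Employed = 529.11 + 1,497.84 = 2,026.95 thousand.
Unemployed = 80.89 thousand.
Labor force = 2,026.95 + 80.89 = 2,107.84 thousand.
Unemployment rate = 80.89 / 2,107.84 = 3.84%.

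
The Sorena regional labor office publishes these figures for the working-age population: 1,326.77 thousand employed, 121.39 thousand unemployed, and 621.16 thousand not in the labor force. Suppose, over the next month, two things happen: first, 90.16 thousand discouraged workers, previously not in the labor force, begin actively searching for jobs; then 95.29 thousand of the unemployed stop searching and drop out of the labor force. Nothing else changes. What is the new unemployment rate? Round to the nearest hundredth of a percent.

New unemployment rate ≈ 8.06%.

Initially, labor force = 1,326.77 + 121.39 = 1,448.16 thousand, so u = 121.39/1,448.16 = 8.38%.
After the first change, unemployed and labor force both rise by 90.16 → E = 1,326.77, U = 211.55, labor force = 1,538.32 thousand.
After the second change, unemployed and labor force both fall by 95.29 → E = 1,326.77, U = 116.26, labor force = 1,443.03 thousand.
New unemployment rate = 116.26 / 1,443.03 = 8.06%.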